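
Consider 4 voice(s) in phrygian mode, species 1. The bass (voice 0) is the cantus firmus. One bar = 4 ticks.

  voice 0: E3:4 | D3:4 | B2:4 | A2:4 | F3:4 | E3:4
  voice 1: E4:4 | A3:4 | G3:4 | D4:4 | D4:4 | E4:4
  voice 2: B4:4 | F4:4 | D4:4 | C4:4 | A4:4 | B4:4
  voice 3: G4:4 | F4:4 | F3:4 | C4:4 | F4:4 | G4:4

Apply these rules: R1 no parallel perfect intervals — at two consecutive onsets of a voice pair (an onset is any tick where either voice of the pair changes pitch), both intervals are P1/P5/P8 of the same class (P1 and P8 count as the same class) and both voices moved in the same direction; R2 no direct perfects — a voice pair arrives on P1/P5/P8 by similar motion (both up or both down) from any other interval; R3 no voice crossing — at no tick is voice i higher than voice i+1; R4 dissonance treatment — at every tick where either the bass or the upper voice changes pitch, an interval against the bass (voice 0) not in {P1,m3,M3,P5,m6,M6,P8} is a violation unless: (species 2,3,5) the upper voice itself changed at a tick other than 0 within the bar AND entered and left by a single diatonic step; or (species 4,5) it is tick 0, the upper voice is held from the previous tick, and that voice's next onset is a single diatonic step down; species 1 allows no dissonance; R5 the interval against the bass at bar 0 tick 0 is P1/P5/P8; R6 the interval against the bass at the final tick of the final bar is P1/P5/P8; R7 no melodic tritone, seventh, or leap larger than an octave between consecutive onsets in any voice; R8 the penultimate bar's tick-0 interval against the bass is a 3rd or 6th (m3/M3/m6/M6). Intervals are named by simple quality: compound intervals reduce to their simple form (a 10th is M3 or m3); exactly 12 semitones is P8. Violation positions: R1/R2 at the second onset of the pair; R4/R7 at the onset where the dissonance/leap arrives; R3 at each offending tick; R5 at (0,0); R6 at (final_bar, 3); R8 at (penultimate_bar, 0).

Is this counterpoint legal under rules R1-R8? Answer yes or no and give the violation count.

bar 0: v0=E3 v1=E4 v2=B4 v3=G4 (m3)
bar 1: v0=D3 v1=A3 v2=F4 v3=F4 (m3)
bar 2: v0=B2 v1=G3 v2=D4 v3=F3 (TT)
bar 3: v0=A2 v1=D4 v2=C4 v3=C4 (m3)
bar 4: v0=F3 v1=D4 v2=A4 v3=F4 (P8)
bar 5: v0=E3 v1=E4 v2=B4 v3=G4 (m3)
  R3 @ bar0.0: B4 above G4
  R5 @ bar0.0: opens on m3
  R3 @ bar0.1: B4 above G4
  R3 @ bar0.2: B4 above G4
  R3 @ bar0.3: B4 above G4
  R2 @ bar1.0: E3/E4 P8 -> D3/A3 P5 similar
  R2 @ bar1.0: B4/G4 M3 -> F4/F4 P1 similar
  R7 @ bar1.0: B4->F4 leap 6st
  R2 @ bar2.0: A3/F4 m6 -> G3/D4 P5 similar
  R3 @ bar2.0: D4 above F3
  R4 @ bar2.0: B2/F3 TT untreated
  R3 @ bar2.1: D4 above F3
  R3 @ bar2.2: D4 above F3
  R3 @ bar2.3: D4 above F3
  R3 @ bar3.0: D4 above C4
  R4 @ bar3.0: A2/D4 P4 untreated
  R3 @ bar3.1: D4 above C4
  R3 @ bar3.2: D4 above C4
  R3 @ bar3.3: D4 above C4
  R2 @ bar4.0: A2/C4 m3 -> F3/F4 P8 similar
  R3 @ bar4.0: A4 above F4
  R8 @ bar4.0: penult P8 not 3rd/6th
  R3 @ bar4.1: A4 above F4
  R3 @ bar4.2: A4 above F4
  R3 @ bar4.3: A4 above F4
  R1 @ bar5.0: D4/A4 P5 -> E4/B4 P5 similar
  R3 @ bar5.0: B4 above G4
  R3 @ bar5.1: B4 above G4
  R3 @ bar5.2: B4 above G4
  R3 @ bar5.3: B4 above G4
  R6 @ bar5.3: closes on m3

No (31 violations)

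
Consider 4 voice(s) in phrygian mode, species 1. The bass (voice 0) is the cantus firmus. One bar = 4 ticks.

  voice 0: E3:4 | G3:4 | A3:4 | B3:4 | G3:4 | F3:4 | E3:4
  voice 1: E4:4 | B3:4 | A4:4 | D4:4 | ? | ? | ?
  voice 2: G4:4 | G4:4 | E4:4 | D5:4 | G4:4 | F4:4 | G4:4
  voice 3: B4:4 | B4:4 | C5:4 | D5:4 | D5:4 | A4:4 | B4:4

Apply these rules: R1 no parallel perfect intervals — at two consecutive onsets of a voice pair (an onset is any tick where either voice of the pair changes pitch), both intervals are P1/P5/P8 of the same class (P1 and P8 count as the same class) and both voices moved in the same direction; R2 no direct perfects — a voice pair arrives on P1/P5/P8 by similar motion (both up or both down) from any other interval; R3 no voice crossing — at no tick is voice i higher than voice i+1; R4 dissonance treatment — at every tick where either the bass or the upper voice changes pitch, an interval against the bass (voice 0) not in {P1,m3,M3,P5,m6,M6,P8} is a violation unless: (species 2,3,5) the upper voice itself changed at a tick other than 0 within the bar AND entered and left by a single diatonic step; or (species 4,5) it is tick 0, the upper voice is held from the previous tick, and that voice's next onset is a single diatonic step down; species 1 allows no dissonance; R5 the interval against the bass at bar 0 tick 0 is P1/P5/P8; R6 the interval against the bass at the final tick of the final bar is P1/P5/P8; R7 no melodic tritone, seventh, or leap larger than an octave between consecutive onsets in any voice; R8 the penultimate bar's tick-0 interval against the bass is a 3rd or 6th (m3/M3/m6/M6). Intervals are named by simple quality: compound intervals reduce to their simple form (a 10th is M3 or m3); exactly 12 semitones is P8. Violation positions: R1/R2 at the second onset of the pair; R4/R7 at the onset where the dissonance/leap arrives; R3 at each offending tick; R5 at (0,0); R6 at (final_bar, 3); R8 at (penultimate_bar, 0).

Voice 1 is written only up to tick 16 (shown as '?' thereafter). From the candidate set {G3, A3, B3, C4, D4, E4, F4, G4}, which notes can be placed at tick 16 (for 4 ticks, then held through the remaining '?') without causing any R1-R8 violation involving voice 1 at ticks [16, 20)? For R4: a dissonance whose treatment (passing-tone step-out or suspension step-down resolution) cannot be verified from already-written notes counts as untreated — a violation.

{B3, D4, E4, G4}

G3: violates R1,R2
A3: violates R4
B3: legal
C4: violates R2,R4
D4: legal
E4: legal
F4: violates R4
G4: legal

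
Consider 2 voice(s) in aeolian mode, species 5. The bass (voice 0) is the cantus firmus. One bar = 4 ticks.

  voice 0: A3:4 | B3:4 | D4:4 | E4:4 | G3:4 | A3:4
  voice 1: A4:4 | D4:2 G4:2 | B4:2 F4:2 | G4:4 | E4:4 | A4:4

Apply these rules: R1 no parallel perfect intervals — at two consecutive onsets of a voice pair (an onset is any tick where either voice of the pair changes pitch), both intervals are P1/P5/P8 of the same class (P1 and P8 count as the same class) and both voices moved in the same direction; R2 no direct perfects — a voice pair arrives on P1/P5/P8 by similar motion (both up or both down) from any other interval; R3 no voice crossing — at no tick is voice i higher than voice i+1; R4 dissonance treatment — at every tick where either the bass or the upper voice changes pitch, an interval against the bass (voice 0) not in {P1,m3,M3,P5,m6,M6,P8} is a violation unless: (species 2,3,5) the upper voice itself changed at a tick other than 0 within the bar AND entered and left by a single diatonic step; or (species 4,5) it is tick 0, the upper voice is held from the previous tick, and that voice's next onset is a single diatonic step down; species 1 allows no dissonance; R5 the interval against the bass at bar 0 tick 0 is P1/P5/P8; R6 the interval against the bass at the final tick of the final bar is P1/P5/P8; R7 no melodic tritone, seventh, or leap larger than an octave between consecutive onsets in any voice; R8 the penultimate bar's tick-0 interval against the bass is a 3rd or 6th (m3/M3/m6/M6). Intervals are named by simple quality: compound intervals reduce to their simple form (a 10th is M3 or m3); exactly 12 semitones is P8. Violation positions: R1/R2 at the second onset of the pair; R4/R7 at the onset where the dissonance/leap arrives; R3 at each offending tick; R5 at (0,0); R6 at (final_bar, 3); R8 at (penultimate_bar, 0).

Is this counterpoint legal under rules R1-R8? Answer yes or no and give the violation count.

No (2 violations)

bar 0: v0=A3 v1=A4 (P8)
bar 1: v0=B3 v1=D4 (m3)
bar 2: v0=D4 v1=B4 (M6)
bar 3: v0=E4 v1=G4 (m3)
bar 4: v0=G3 v1=E4 (M6)
bar 5: v0=A3 v1=A4 (P8)
  R7 @ bar2.2: B4->F4 leap 6st
  R2 @ bar5.0: G3/E4 M6 -> A3/A4 P8 similar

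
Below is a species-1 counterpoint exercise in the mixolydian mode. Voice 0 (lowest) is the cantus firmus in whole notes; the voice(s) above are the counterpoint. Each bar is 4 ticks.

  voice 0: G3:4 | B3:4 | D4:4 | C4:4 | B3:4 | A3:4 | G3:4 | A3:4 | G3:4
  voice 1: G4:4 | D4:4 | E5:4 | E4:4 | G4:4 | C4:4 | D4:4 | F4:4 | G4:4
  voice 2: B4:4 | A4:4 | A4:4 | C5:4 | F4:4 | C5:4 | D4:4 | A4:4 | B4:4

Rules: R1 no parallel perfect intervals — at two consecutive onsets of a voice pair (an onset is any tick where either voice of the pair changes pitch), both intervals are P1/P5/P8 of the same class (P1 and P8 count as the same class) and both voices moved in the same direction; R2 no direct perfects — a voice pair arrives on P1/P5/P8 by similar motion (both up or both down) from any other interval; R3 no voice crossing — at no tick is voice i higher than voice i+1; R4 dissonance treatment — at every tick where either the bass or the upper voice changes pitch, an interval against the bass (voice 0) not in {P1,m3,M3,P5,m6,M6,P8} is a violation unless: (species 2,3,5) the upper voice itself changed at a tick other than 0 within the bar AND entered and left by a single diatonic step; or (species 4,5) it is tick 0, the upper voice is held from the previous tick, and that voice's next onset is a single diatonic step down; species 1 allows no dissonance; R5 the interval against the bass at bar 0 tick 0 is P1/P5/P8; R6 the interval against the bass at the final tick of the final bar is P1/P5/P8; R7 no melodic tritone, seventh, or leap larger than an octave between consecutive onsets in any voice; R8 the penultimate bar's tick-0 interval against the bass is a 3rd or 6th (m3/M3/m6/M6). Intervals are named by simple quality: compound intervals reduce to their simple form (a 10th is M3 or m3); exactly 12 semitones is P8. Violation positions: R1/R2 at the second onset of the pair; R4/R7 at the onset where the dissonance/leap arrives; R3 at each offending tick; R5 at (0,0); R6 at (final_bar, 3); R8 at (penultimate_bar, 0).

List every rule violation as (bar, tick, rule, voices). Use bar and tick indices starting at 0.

(0, 0, R5, (0, 2))
(1, 0, R2, (1, 2))
(1, 0, R4, (0, 2))
(2, 0, R3, (1, 2))
(2, 0, R4, (0, 1))
(2, 0, R7, (1,))
(2, 1, R3, (1, 2))
(2, 2, R3, (1, 2))
(2, 3, R3, (1, 2))
(4, 0, R3, (1, 2))
(4, 0, R4, (0, 2))
(4, 1, R3, (1, 2))
(4, 2, R3, (1, 2))
(4, 3, R3, (1, 2))
(6, 0, R2, (0, 2))
(6, 0, R7, (2,))
(7, 0, R2, (0, 2))
(7, 0, R8, (0, 2))
(8, 3, R6, (0, 2))

bar 0: v0=G3 v1=G4 v2=B4 downbeat M3
bar 1: v0=B3 v1=D4 v2=A4 downbeat m7
bar 2: v0=D4 v1=E5 v2=A4 downbeat P5
bar 3: v0=C4 v1=E4 v2=C5 downbeat P8
bar 4: v0=B3 v1=G4 v2=F4 downbeat TT
bar 5: v0=A3 v1=C4 v2=C5 downbeat m3
bar 6: v0=G3 v1=D4 v2=D4 downbeat P5
bar 7: v0=A3 v1=F4 v2=A4 downbeat P8
bar 8: v0=G3 v1=G4 v2=B4 downbeat M3
  -> R5 @ bar 0 tick 0 v(0, 2): opens on M3
  -> R2 @ bar 1 tick 0 v(1, 2): G4/B4 M3 -> D4/A4 P5 similar
  -> R4 @ bar 1 tick 0 v(0, 2): B3/A4 m7 untreated
  -> R3 @ bar 2 tick 0 v(1, 2): E5 above A4
  -> R4 @ bar 2 tick 0 v(0, 1): D4/E5 M2 untreated
  -> R7 @ bar 2 tick 0 v(1,): D4->E5 leap 14st
  -> R3 @ bar 2 tick 1 v(1, 2): E5 above A4
  -> R3 @ bar 2 tick 2 v(1, 2): E5 above A4
  -> R3 @ bar 2 tick 3 v(1, 2): E5 above A4
  -> R3 @ bar 4 tick 0 v(1, 2): G4 above F4
  -> R4 @ bar 4 tick 0 v(0, 2): B3/F4 TT untreated
  -> R3 @ bar 4 tick 1 v(1, 2): G4 above F4
  -> R3 @ bar 4 tick 2 v(1, 2): G4 above F4
  -> R3 @ bar 4 tick 3 v(1, 2): G4 above F4
  -> R2 @ bar 6 tick 0 v(0, 2): A3/C5 m3 -> G3/D4 P5 similar
  -> R7 @ bar 6 tick 0 v(2,): C5->D4 leap 10st
  -> R2 @ bar 7 tick 0 v(0, 2): G3/D4 P5 -> A3/A4 P8 similar
  -> R8 @ bar 7 tick 0 v(0, 2): penult P8 not 3rd/6th
  -> R6 @ bar 8 tick 3 v(0, 2): closes on M3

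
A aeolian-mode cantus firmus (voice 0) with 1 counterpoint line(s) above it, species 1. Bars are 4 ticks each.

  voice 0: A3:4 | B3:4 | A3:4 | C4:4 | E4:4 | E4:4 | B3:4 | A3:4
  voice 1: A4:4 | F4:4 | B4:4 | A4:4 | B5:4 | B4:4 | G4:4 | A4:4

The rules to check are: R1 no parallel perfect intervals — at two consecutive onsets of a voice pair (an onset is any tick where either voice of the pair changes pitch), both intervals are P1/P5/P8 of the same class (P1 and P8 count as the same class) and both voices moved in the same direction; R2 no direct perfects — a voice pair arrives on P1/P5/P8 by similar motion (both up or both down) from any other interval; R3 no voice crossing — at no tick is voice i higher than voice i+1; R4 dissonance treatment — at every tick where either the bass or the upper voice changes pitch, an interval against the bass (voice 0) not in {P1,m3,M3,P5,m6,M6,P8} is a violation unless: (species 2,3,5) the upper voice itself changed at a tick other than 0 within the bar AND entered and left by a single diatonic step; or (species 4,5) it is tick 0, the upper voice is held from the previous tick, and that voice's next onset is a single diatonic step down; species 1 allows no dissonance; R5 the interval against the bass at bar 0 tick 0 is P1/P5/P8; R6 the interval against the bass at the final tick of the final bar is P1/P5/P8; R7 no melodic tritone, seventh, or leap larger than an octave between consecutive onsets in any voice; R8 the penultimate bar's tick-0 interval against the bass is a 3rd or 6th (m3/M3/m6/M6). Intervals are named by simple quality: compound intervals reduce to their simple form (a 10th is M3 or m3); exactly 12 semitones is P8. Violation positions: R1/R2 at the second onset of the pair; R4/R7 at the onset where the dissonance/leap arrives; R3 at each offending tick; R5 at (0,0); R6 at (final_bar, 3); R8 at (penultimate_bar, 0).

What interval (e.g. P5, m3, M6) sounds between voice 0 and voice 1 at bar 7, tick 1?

P8

voice 0=A3 voice 1=A4 -> P8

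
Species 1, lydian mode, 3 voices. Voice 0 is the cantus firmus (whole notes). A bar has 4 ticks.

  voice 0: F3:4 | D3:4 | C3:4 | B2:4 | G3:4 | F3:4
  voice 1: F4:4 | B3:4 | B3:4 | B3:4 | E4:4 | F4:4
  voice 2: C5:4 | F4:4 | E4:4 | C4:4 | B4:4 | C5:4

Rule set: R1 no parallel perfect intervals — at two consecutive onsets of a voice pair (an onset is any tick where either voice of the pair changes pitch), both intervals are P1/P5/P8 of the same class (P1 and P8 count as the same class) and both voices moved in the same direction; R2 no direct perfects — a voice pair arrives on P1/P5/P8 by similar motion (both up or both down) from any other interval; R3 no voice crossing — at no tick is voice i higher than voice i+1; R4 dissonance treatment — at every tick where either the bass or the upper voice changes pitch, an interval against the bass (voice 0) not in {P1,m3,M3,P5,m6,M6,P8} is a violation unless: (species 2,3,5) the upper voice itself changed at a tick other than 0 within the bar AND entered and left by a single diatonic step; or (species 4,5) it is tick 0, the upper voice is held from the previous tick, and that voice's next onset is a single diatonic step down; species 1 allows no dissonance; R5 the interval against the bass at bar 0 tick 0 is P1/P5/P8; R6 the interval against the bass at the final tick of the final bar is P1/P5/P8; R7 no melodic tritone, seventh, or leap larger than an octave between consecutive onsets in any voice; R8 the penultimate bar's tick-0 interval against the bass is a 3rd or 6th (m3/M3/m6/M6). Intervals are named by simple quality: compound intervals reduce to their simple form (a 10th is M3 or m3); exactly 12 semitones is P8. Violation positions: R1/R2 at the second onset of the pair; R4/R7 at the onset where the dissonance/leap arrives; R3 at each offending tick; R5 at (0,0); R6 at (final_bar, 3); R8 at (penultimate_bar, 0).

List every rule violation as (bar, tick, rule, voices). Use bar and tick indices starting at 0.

bar 0: v0=F3 v1=F4 v2=C5 downbeat P5
bar 1: v0=D3 v1=B3 v2=F4 downbeat m3
bar 2: v0=C3 v1=B3 v2=E4 downbeat M3
bar 3: v0=B2 v1=B3 v2=C4 downbeat m2
bar 4: v0=G3 v1=E4 v2=B4 downbeat M3
bar 5: v0=F3 v1=F4 v2=C5 downbeat P5
  -> R7 @ bar 1 tick 0 v(1,): F4->B3 leap 6st
  -> R4 @ bar 2 tick 0 v(0, 1): C3/B3 M7 untreated
  -> R4 @ bar 3 tick 0 v(0, 2): B2/C4 m2 untreated
  -> R2 @ bar 4 tick 0 v(1, 2): B3/C4 m2 -> E4/B4 P5 similar
  -> R7 @ bar 4 tick 0 v(2,): C4->B4 leap 11st
  -> R1 @ bar 5 tick 0 v(1, 2): E4/B4 P5 -> F4/C5 P5 similar

(1, 0, R7, (1,))
(2, 0, R4, (0, 1))
(3, 0, R4, (0, 2))
(4, 0, R2, (1, 2))
(4, 0, R7, (2,))
(5, 0, R1, (1, 2))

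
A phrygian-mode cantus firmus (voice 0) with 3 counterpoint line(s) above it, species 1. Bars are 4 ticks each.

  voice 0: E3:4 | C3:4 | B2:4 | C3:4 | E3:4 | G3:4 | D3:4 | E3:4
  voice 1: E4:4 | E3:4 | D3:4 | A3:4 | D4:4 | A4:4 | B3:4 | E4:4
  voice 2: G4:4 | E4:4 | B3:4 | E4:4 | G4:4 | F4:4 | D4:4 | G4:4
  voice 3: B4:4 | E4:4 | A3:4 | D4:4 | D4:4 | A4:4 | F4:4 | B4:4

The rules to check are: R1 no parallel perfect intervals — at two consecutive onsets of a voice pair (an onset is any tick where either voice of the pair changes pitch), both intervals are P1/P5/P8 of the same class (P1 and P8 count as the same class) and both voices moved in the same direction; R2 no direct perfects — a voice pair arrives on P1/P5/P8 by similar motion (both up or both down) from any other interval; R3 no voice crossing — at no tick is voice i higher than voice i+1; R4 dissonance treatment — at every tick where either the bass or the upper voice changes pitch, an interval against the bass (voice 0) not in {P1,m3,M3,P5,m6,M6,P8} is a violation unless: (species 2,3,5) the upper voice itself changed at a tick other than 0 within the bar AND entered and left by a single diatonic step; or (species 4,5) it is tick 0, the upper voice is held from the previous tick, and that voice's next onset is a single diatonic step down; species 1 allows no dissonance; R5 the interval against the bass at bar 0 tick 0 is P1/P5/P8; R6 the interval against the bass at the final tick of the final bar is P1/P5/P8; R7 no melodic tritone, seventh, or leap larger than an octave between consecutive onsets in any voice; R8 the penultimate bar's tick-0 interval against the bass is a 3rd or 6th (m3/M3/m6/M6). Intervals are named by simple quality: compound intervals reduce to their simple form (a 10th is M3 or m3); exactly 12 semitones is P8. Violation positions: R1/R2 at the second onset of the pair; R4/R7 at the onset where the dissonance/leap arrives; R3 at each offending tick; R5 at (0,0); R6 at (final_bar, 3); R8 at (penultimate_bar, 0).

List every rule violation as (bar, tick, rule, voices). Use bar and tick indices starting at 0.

(0, 0, R5, (0, 2))
(1, 0, R2, (1, 2))
(1, 0, R2, (1, 3))
(1, 0, R2, (2, 3))
(2, 0, R2, (0, 2))
(2, 0, R2, (1, 3))
(2, 0, R3, (2, 3))
(2, 0, R4, (0, 3))
(2, 1, R3, (2, 3))
(2, 2, R3, (2, 3))
(2, 3, R3, (2, 3))
(3, 0, R2, (1, 2))
(3, 0, R3, (2, 3))
(3, 0, R4, (0, 3))
(3, 1, R3, (2, 3))
(3, 2, R3, (2, 3))
(3, 3, R3, (2, 3))
(4, 0, R3, (2, 3))
(4, 0, R4, (0, 1))
(4, 0, R4, (0, 3))
(4, 1, R3, (2, 3))
(4, 2, R3, (2, 3))
(4, 3, R3, (2, 3))
(5, 0, R1, (1, 3))
(5, 0, R3, (1, 2))
(5, 0, R4, (0, 1))
(5, 0, R4, (0, 2))
(5, 0, R4, (0, 3))
(5, 1, R3, (1, 2))
(5, 2, R3, (1, 2))
(5, 3, R3, (1, 2))
(6, 0, R2, (0, 2))
(6, 0, R7, (1,))
(6, 0, R8, (0, 2))
(7, 0, R2, (0, 1))
(7, 0, R2, (0, 3))
(7, 0, R2, (1, 3))
(7, 0, R7, (3,))
(7, 3, R6, (0, 2))

bar 0: v0=E3 v1=E4 v2=G4 v3=B4 downbeat P5
bar 1: v0=C3 v1=E3 v2=E4 v3=E4 downbeat M3
bar 2: v0=B2 v1=D3 v2=B3 v3=A3 downbeat m7
bar 3: v0=C3 v1=A3 v2=E4 v3=D4 downbeat M2
bar 4: v0=E3 v1=D4 v2=G4 v3=D4 downbeat m7
bar 5: v0=G3 v1=A4 v2=F4 v3=A4 downbeat M2
bar 6: v0=D3 v1=B3 v2=D4 v3=F4 downbeat m3
bar 7: v0=E3 v1=E4 v2=G4 v3=B4 downbeat P5
  -> R5 @ bar 0 tick 0 v(0, 2): opens on m3
  -> R2 @ bar 1 tick 0 v(1, 2): E4/G4 m3 -> E3/E4 P8 similar
  -> R2 @ bar 1 tick 0 v(1, 3): E4/B4 P5 -> E3/E4 P8 similar
  -> R2 @ bar 1 tick 0 v(2, 3): G4/B4 M3 -> E4/E4 P1 similar
  -> R2 @ bar 2 tick 0 v(0, 2): C3/E4 M3 -> B2/B3 P8 similar
  -> R2 @ bar 2 tick 0 v(1, 3): E3/E4 P8 -> D3/A3 P5 similar
  -> R3 @ bar 2 tick 0 v(2, 3): B3 above A3
  -> R4 @ bar 2 tick 0 v(0, 3): B2/A3 m7 untreated
  -> R3 @ bar 2 tick 1 v(2, 3): B3 above A3
  -> R3 @ bar 2 tick 2 v(2, 3): B3 above A3
  -> R3 @ bar 2 tick 3 v(2, 3): B3 above A3
  -> R2 @ bar 3 tick 0 v(1, 2): D3/B3 M6 -> A3/E4 P5 similar
  -> R3 @ bar 3 tick 0 v(2, 3): E4 above D4
  -> R4 @ bar 3 tick 0 v(0, 3): C3/D4 M2 untreated
  -> R3 @ bar 3 tick 1 v(2, 3): E4 above D4
  -> R3 @ bar 3 tick 2 v(2, 3): E4 above D4
  -> R3 @ bar 3 tick 3 v(2, 3): E4 above D4
  -> R3 @ bar 4 tick 0 v(2, 3): G4 above D4
  -> R4 @ bar 4 tick 0 v(0, 1): E3/D4 m7 untreated
  -> R4 @ bar 4 tick 0 v(0, 3): E3/D4 m7 untreated
  -> R3 @ bar 4 tick 1 v(2, 3): G4 above D4
  -> R3 @ bar 4 tick 2 v(2, 3): G4 above D4
  -> R3 @ bar 4 tick 3 v(2, 3): G4 above D4
  -> R1 @ bar 5 tick 0 v(1, 3): D4/D4 P1 -> A4/A4 P1 similar
  -> R3 @ bar 5 tick 0 v(1, 2): A4 above F4
  -> R4 @ bar 5 tick 0 v(0, 1): G3/A4 M2 untreated
  -> R4 @ bar 5 tick 0 v(0, 2): G3/F4 m7 untreated
  -> R4 @ bar 5 tick 0 v(0, 3): G3/A4 M2 untreated
  -> R3 @ bar 5 tick 1 v(1, 2): A4 above F4
  -> R3 @ bar 5 tick 2 v(1, 2): A4 above F4
  -> R3 @ bar 5 tick 3 v(1, 2): A4 above F4
  -> R2 @ bar 6 tick 0 v(0, 2): G3/F4 m7 -> D3/D4 P8 similar
  -> R7 @ bar 6 tick 0 v(1,): A4->B3 leap 10st
  -> R8 @ bar 6 tick 0 v(0, 2): penult P8 not 3rd/6th
  -> R2 @ bar 7 tick 0 v(0, 1): D3/B3 M6 -> E3/E4 P8 similar
  -> R2 @ bar 7 tick 0 v(0, 3): D3/F4 m3 -> E3/B4 P5 similar
  -> R2 @ bar 7 tick 0 v(1, 3): B3/F4 TT -> E4/B4 P5 similar
  -> R7 @ bar 7 tick 0 v(3,): F4->B4 leap 6st
  -> R6 @ bar 7 tick 3 v(0, 2): closes on m3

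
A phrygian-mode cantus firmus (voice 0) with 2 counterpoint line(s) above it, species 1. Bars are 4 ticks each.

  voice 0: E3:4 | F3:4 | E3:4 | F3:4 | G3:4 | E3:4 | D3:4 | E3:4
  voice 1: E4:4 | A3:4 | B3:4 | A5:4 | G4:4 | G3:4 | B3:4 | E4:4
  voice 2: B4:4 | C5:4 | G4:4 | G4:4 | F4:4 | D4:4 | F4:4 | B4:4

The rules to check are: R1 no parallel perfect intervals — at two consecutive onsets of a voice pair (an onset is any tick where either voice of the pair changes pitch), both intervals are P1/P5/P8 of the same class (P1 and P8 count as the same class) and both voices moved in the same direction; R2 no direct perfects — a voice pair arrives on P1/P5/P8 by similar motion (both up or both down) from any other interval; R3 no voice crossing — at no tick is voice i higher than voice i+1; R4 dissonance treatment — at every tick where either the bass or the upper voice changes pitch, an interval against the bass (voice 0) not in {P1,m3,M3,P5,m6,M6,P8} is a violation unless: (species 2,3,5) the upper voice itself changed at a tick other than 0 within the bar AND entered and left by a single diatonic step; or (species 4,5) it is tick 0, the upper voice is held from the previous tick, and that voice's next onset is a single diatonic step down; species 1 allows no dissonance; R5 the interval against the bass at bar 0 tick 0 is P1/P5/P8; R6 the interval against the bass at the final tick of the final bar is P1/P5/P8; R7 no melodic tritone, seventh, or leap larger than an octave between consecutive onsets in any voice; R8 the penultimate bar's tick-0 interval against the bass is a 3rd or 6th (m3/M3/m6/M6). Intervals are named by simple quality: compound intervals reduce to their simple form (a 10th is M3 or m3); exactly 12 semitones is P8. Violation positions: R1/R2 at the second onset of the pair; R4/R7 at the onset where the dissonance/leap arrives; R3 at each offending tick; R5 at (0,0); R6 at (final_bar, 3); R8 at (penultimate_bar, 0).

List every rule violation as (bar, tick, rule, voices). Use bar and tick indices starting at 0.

bar 0: v0=E3 v1=E4 v2=B4 downbeat P5
bar 1: v0=F3 v1=A3 v2=C5 downbeat P5
bar 2: v0=E3 v1=B3 v2=G4 downbeat m3
bar 3: v0=F3 v1=A5 v2=G4 downbeat M2
bar 4: v0=G3 v1=G4 v2=F4 downbeat m7
bar 5: v0=E3 v1=G3 v2=D4 downbeat m7
bar 6: v0=D3 v1=B3 v2=F4 downbeat m3
bar 7: v0=E3 v1=E4 v2=B4 downbeat P5
  -> R1 @ bar 1 tick 0 v(0, 2): E3/B4 P5 -> F3/C5 P5 similar
  -> R3 @ bar 3 tick 0 v(1, 2): A5 above G4
  -> R4 @ bar 3 tick 0 v(0, 2): F3/G4 M2 untreated
  -> R7 @ bar 3 tick 0 v(1,): B3->A5 leap 22st
  -> R3 @ bar 3 tick 1 v(1, 2): A5 above G4
  -> R3 @ bar 3 tick 2 v(1, 2): A5 above G4
  -> R3 @ bar 3 tick 3 v(1, 2): A5 above G4
  -> R3 @ bar 4 tick 0 v(1, 2): G4 above F4
  -> R4 @ bar 4 tick 0 v(0, 2): G3/F4 m7 untreated
  -> R7 @ bar 4 tick 0 v(1,): A5->G4 leap 14st
  -> R3 @ bar 4 tick 1 v(1, 2): G4 above F4
  -> R3 @ bar 4 tick 2 v(1, 2): G4 above F4
  -> R3 @ bar 4 tick 3 v(1, 2): G4 above F4
  -> R2 @ bar 5 tick 0 v(1, 2): G4/F4 M2 -> G3/D4 P5 similar
  -> R4 @ bar 5 tick 0 v(0, 2): E3/D4 m7 untreated
  -> R2 @ bar 7 tick 0 v(0, 1): D3/B3 M6 -> E3/E4 P8 similar
  -> R2 @ bar 7 tick 0 v(0, 2): D3/F4 m3 -> E3/B4 P5 similar
  -> R2 @ bar 7 tick 0 v(1, 2): B3/F4 TT -> E4/B4 P5 similar
  -> R7 @ bar 7 tick 0 v(2,): F4->B4 leap 6st

(1, 0, R1, (0, 2))
(3, 0, R3, (1, 2))
(3, 0, R4, (0, 2))
(3, 0, R7, (1,))
(3, 1, R3, (1, 2))
(3, 2, R3, (1, 2))
(3, 3, R3, (1, 2))
(4, 0, R3, (1, 2))
(4, 0, R4, (0, 2))
(4, 0, R7, (1,))
(4, 1, R3, (1, 2))
(4, 2, R3, (1, 2))
(4, 3, R3, (1, 2))
(5, 0, R2, (1, 2))
(5, 0, R4, (0, 2))
(7, 0, R2, (0, 1))
(7, 0, R2, (0, 2))
(7, 0, R2, (1, 2))
(7, 0, R7, (2,))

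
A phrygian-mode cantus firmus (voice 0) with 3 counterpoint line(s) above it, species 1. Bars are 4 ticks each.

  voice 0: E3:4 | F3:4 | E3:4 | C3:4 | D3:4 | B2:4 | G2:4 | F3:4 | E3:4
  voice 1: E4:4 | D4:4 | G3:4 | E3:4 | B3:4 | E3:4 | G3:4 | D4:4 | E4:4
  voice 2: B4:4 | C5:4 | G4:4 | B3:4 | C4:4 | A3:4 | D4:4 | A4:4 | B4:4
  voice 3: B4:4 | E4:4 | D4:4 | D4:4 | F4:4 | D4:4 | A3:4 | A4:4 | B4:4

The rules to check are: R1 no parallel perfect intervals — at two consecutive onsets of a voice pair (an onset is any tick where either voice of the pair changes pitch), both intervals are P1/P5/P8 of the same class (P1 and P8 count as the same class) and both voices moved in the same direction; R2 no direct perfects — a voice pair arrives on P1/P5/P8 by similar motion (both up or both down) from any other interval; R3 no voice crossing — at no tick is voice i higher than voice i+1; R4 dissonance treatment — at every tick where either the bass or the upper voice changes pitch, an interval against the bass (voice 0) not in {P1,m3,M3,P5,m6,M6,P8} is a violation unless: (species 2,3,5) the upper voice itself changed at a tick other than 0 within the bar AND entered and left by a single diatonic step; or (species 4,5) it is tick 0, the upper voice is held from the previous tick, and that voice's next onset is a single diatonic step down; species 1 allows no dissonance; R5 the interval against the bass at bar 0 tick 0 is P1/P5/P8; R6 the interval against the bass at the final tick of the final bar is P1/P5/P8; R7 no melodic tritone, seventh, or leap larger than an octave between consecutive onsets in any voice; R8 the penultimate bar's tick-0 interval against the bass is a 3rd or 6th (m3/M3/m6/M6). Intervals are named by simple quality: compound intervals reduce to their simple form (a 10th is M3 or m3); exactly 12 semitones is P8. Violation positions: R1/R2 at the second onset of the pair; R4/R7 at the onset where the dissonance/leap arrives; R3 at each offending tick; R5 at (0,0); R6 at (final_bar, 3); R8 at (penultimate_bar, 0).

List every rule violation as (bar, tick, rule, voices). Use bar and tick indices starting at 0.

bar 0: v0=E3 v1=E4 v2=B4 v3=B4 downbeat P5
bar 1: v0=F3 v1=D4 v2=C5 v3=E4 downbeat M7
bar 2: v0=E3 v1=G3 v2=G4 v3=D4 downbeat m7
bar 3: v0=C3 v1=E3 v2=B3 v3=D4 downbeat M2
bar 4: v0=D3 v1=B3 v2=C4 v3=F4 downbeat m3
bar 5: v0=B2 v1=E3 v2=A3 v3=D4 downbeat m3
bar 6: v0=G2 v1=G3 v2=D4 v3=A3 downbeat M2
bar 7: v0=F3 v1=D4 v2=A4 v3=A4 downbeat M3
bar 8: v0=E3 v1=E4 v2=B4 v3=B4 downbeat P5
  -> R1 @ bar 1 tick 0 v(0, 2): E3/B4 P5 -> F3/C5 P5 similar
  -> R3 @ bar 1 tick 0 v(2, 3): C5 above E4
  -> R4 @ bar 1 tick 0 v(0, 3): F3/E4 M7 untreated
  -> R3 @ bar 1 tick 1 v(2, 3): C5 above E4
  -> R3 @ bar 1 tick 2 v(2, 3): C5 above E4
  -> R3 @ bar 1 tick 3 v(2, 3): C5 above E4
  -> R2 @ bar 2 tick 0 v(1, 2): D4/C5 m7 -> G3/G4 P8 similar
  -> R2 @ bar 2 tick 0 v(1, 3): D4/E4 M2 -> G3/D4 P5 similar
  -> R3 @ bar 2 tick 0 v(2, 3): G4 above D4
  -> R4 @ bar 2 tick 0 v(0, 3): E3/D4 m7 untreated
  -> R3 @ bar 2 tick 1 v(2, 3): G4 above D4
  -> R3 @ bar 2 tick 2 v(2, 3): G4 above D4
  -> R3 @ bar 2 tick 3 v(2, 3): G4 above D4
  -> R2 @ bar 3 tick 0 v(1, 2): G3/G4 P8 -> E3/B3 P5 similar
  -> R4 @ bar 3 tick 0 v(0, 2): C3/B3 M7 untreated
  -> R4 @ bar 3 tick 0 v(0, 3): C3/D4 M2 untreated
  -> R4 @ bar 4 tick 0 v(0, 2): D3/C4 m7 untreated
  -> R4 @ bar 5 tick 0 v(0, 1): B2/E3 P4 untreated
  -> R4 @ bar 5 tick 0 v(0, 2): B2/A3 m7 untreated
  -> R2 @ bar 6 tick 0 v(1, 2): E3/A3 P4 -> G3/D4 P5 similar
  -> R3 @ bar 6 tick 0 v(2, 3): D4 above A3
  -> R4 @ bar 6 tick 0 v(0, 3): G2/A3 M2 untreated
  -> R3 @ bar 6 tick 1 v(2, 3): D4 above A3
  -> R3 @ bar 6 tick 2 v(2, 3): D4 above A3
  -> R3 @ bar 6 tick 3 v(2, 3): D4 above A3
  -> R1 @ bar 7 tick 0 v(1, 2): G3/D4 P5 -> D4/A4 P5 similar
  -> R2 @ bar 7 tick 0 v(1, 3): G3/A3 M2 -> D4/A4 P5 similar
  -> R2 @ bar 7 tick 0 v(2, 3): D4/A3 P4 -> A4/A4 P1 similar
  -> R7 @ bar 7 tick 0 v(0,): G2->F3 leap 10st
  -> R1 @ bar 8 tick 0 v(1, 2): D4/A4 P5 -> E4/B4 P5 similar
  -> R1 @ bar 8 tick 0 v(1, 3): D4/A4 P5 -> E4/B4 P5 similar
  -> R1 @ bar 8 tick 0 v(2, 3): A4/A4 P1 -> B4/B4 P1 similar

(1, 0, R1, (0, 2))
(1, 0, R3, (2, 3))
(1, 0, R4, (0, 3))
(1, 1, R3, (2, 3))
(1, 2, R3, (2, 3))
(1, 3, R3, (2, 3))
(2, 0, R2, (1, 2))
(2, 0, R2, (1, 3))
(2, 0, R3, (2, 3))
(2, 0, R4, (0, 3))
(2, 1, R3, (2, 3))
(2, 2, R3, (2, 3))
(2, 3, R3, (2, 3))
(3, 0, R2, (1, 2))
(3, 0, R4, (0, 2))
(3, 0, R4, (0, 3))
(4, 0, R4, (0, 2))
(5, 0, R4, (0, 1))
(5, 0, R4, (0, 2))
(6, 0, R2, (1, 2))
(6, 0, R3, (2, 3))
(6, 0, R4, (0, 3))
(6, 1, R3, (2, 3))
(6, 2, R3, (2, 3))
(6, 3, R3, (2, 3))
(7, 0, R1, (1, 2))
(7, 0, R2, (1, 3))
(7, 0, R2, (2, 3))
(7, 0, R7, (0,))
(8, 0, R1, (1, 2))
(8, 0, R1, (1, 3))
(8, 0, R1, (2, 3))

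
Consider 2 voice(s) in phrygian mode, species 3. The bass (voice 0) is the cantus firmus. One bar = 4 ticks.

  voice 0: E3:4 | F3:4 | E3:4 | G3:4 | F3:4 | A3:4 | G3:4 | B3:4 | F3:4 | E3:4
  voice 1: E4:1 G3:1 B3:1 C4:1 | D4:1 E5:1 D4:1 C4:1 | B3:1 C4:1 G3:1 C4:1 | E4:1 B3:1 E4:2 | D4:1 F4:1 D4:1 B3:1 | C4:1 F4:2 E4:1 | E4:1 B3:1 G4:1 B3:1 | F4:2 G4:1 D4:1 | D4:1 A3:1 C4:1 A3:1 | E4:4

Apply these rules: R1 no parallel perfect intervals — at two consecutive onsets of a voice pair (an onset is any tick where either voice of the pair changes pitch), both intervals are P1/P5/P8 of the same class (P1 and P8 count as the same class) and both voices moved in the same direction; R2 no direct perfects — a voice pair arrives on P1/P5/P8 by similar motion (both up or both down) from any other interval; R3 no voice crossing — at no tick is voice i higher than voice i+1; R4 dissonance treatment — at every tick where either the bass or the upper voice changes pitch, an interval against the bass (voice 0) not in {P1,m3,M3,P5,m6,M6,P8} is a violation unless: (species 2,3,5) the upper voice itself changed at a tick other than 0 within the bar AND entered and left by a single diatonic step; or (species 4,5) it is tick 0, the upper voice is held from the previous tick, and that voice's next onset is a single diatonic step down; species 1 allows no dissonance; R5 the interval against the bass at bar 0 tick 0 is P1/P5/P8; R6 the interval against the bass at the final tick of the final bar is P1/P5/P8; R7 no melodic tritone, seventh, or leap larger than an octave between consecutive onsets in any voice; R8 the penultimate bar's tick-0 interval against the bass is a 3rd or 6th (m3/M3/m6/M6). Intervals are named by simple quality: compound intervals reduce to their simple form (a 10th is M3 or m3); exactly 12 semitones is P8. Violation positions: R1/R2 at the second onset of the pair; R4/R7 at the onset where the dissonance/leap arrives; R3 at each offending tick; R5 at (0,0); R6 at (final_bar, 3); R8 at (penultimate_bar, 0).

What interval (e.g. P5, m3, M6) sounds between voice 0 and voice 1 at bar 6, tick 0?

M6

voice 0=G3 voice 1=E4 -> M6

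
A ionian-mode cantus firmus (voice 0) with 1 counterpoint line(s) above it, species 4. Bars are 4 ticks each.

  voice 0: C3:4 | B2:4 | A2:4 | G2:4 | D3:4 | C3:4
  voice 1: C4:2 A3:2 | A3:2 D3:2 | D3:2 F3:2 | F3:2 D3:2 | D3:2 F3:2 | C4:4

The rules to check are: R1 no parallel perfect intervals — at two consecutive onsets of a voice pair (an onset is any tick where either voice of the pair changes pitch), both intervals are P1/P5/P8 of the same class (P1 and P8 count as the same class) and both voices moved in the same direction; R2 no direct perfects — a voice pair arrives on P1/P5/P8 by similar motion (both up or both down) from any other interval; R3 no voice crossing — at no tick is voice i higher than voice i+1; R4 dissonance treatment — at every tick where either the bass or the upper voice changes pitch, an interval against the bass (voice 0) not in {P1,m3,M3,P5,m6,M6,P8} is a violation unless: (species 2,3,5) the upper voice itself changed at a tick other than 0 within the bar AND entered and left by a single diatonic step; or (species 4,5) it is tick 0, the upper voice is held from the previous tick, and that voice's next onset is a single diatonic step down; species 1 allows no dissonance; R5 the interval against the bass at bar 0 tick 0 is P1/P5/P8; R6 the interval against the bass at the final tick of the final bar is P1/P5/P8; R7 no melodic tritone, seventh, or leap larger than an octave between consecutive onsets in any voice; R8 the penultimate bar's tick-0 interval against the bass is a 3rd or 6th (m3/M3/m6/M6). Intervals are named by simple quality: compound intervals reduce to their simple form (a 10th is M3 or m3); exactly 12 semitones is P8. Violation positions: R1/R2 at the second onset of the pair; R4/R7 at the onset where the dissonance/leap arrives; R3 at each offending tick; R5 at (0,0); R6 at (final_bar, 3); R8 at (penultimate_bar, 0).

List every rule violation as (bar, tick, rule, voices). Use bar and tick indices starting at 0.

(1, 0, R4, (0, 1))
(2, 0, R4, (0, 1))
(3, 0, R4, (0, 1))
(4, 0, R8, (0, 1))

bar 0: v0=C3 v1=C4 downbeat P8
bar 1: v0=B2 v1=A3 downbeat m7
bar 2: v0=A2 v1=D3 downbeat P4
bar 3: v0=G2 v1=F3 downbeat m7
bar 4: v0=D3 v1=D3 downbeat P1
bar 5: v0=C3 v1=C4 downbeat P8
  -> R4 @ bar 1 tick 0 v(0, 1): B2/A3 m7 untreated
  -> R4 @ bar 2 tick 0 v(0, 1): A2/D3 P4 untreated
  -> R4 @ bar 3 tick 0 v(0, 1): G2/F3 m7 untreated
  -> R8 @ bar 4 tick 0 v(0, 1): penult P1 not 3rd/6th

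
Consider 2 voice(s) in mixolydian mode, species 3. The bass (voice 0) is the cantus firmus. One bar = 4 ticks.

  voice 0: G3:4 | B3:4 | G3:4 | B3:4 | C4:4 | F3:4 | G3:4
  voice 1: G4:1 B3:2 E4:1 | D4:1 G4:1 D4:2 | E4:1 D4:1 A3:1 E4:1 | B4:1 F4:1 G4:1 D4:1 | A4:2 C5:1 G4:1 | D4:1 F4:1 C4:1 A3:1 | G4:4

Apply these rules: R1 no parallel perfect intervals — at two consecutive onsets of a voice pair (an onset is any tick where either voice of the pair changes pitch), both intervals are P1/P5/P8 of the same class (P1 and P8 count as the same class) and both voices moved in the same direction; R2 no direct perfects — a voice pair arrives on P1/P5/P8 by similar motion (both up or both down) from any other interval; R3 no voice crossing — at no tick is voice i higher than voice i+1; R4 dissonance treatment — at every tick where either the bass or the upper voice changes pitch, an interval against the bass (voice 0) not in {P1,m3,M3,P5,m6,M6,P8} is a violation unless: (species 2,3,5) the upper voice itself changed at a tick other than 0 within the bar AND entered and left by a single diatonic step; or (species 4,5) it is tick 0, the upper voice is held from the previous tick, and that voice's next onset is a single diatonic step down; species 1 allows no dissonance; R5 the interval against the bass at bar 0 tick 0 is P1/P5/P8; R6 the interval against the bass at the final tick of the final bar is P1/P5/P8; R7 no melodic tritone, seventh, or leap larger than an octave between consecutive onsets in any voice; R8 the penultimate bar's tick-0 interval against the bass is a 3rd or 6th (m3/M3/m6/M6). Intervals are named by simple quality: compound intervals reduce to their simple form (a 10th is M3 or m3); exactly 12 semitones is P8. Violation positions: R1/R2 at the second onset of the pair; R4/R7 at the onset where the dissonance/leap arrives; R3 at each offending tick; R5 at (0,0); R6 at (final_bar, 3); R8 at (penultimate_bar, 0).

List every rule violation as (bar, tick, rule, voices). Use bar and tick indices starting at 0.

(2, 2, R4, (0, 1))
(3, 0, R2, (0, 1))
(3, 1, R4, (0, 1))
(3, 1, R7, (1,))
(6, 0, R2, (0, 1))
(6, 0, R7, (1,))

bar 0: v0=G3 v1=G4 downbeat P8
bar 1: v0=B3 v1=D4 downbeat m3
bar 2: v0=G3 v1=E4 downbeat M6
bar 3: v0=B3 v1=B4 downbeat P8
bar 4: v0=C4 v1=A4 downbeat M6
bar 5: v0=F3 v1=D4 downbeat M6
bar 6: v0=G3 v1=G4 downbeat P8
  -> R4 @ bar 2 tick 2 v(0, 1): G3/A3 M2 untreated
  -> R2 @ bar 3 tick 0 v(0, 1): G3/E4 M6 -> B3/B4 P8 similar
  -> R4 @ bar 3 tick 1 v(0, 1): B3/F4 TT untreated
  -> R7 @ bar 3 tick 1 v(1,): B4->F4 leap 6st
  -> R2 @ bar 6 tick 0 v(0, 1): F3/A3 M3 -> G3/G4 P8 similar
  -> R7 @ bar 6 tick 0 v(1,): A3->G4 leap 10st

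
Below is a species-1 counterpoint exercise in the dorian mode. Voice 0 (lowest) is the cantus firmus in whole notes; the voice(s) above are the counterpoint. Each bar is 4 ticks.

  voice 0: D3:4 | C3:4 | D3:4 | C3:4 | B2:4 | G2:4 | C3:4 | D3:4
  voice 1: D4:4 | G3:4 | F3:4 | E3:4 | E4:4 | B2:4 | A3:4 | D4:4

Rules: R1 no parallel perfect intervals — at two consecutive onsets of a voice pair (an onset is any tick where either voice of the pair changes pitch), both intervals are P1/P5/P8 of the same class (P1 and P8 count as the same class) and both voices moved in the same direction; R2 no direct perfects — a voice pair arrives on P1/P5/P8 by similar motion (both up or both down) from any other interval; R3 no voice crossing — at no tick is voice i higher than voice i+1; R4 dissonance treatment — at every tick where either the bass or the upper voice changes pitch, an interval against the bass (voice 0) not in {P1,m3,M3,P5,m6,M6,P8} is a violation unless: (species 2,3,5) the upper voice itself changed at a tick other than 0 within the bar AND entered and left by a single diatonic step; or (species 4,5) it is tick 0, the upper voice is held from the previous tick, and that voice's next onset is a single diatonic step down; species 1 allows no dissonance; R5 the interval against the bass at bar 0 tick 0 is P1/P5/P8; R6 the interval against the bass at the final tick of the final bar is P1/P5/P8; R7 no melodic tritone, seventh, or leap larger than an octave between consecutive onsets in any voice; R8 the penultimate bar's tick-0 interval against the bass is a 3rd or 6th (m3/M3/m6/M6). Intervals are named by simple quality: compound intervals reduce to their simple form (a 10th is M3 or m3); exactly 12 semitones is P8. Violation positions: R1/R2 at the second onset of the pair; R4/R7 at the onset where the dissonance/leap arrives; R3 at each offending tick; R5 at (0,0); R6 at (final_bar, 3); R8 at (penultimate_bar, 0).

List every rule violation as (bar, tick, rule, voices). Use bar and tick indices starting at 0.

bar 0: v0=D3 v1=D4 downbeat P8
bar 1: v0=C3 v1=G3 downbeat P5
bar 2: v0=D3 v1=F3 downbeat m3
bar 3: v0=C3 v1=E3 downbeat M3
bar 4: v0=B2 v1=E4 downbeat P4
bar 5: v0=G2 v1=B2 downbeat M3
bar 6: v0=C3 v1=A3 downbeat M6
bar 7: v0=D3 v1=D4 downbeat P8
  -> R2 @ bar 1 tick 0 v(0, 1): D3/D4 P8 -> C3/G3 P5 similar
  -> R4 @ bar 4 tick 0 v(0, 1): B2/E4 P4 untreated
  -> R7 @ bar 5 tick 0 v(1,): E4->B2 leap 17st
  -> R7 @ bar 6 tick 0 v(1,): B2->A3 leap 10st
  -> R2 @ bar 7 tick 0 v(0, 1): C3/A3 M6 -> D3/D4 P8 similar

(1, 0, R2, (0, 1))
(4, 0, R4, (0, 1))
(5, 0, R7, (1,))
(6, 0, R7, (1,))
(7, 0, R2, (0, 1))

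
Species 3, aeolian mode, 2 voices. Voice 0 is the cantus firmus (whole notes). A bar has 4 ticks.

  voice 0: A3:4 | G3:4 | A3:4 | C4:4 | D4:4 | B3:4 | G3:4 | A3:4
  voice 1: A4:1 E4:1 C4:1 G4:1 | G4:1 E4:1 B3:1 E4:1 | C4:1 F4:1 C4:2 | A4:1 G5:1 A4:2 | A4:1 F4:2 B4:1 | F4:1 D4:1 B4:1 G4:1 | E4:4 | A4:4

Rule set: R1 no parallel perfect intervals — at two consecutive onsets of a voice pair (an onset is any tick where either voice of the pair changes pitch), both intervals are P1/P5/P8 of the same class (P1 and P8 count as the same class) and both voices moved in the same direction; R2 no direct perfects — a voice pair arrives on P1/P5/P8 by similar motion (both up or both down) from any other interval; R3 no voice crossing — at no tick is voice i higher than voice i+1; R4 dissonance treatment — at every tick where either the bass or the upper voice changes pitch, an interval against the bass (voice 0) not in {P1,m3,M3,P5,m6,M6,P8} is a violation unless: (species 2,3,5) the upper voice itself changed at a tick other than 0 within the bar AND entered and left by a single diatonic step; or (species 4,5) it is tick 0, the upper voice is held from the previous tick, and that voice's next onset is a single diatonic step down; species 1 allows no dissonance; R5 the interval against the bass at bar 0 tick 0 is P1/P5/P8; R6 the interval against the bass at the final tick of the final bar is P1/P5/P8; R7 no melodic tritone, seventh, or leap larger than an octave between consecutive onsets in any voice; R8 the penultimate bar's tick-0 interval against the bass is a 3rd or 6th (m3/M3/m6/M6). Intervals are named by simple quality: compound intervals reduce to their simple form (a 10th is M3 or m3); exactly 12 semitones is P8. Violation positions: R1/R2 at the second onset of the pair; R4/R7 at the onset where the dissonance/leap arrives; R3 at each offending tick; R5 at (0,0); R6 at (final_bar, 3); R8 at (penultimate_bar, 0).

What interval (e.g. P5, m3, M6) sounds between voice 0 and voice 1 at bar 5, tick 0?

TT

voice 0=B3 voice 1=F4 -> TT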